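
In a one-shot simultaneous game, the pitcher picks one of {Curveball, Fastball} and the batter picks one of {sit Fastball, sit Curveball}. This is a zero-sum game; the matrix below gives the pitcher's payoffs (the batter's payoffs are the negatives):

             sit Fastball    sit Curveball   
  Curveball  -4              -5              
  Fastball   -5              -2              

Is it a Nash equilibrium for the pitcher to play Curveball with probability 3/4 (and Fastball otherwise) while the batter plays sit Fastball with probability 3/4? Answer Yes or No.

Check the batter's indifference given the pitcher's mix p = 3/4:
  payoff from sit Fastball = 17/4; payoff from sit Curveball = 17/4 — equal.
Check the pitcher's indifference given the batter's mix q = 3/4:
  payoff from Curveball = -17/4; payoff from Fastball = -17/4 — equal.
Both players are indifferent, so neither can profitably deviate.

Yes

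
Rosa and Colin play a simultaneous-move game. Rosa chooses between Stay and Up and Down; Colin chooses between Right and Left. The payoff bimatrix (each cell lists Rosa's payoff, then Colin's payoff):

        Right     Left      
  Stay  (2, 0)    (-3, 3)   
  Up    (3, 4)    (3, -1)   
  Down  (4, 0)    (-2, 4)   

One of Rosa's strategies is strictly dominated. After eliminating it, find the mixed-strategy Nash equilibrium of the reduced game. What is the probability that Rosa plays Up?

p = 4/9

Rosa's strategy Stay is strictly dominated by Down: 4 > 2 and -2 > -3. Eliminate Stay.
Colin's indifference between Right and Left determines Rosa's mixing probability p:
  Colin's payoff to Right: p·4 + (1−p)·0 = 4p
  Colin's payoff to Left: p·(-1) + (1−p)·4 = -5p + 4
  4p = -5p + 4  ⇒  9p = 4  ⇒  p = 4/9.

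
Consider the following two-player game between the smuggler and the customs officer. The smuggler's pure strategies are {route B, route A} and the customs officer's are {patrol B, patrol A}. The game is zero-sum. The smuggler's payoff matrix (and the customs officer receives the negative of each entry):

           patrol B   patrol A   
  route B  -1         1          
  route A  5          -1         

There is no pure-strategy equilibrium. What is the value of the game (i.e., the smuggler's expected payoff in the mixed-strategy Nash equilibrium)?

For the smuggler to be willing to mix, the smuggler must be indifferent between route B and route A, which pins down the customs officer's mix.
  the smuggler's expected payoff from route B: q·(-1) + (1−q)·1 = -2q + 1
  the smuggler's expected payoff from route A: q·5 + (1−q)·(-1) = 6q - 1
  -2q + 1 = 6q - 1  ⇒  -8q = -2  ⇒  q = 1/4.
The value is the smuggler's expected payoff against this mix (using route B): (1/4)·(-1) + (3/4)·1 = 1/2.

v = 1/2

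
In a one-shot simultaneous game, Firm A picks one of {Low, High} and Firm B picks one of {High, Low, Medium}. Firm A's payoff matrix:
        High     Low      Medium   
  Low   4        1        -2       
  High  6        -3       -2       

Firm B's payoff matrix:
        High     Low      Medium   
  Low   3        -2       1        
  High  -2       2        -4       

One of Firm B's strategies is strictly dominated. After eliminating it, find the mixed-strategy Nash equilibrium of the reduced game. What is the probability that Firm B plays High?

q = 2/3

Firm B's strategy Medium is strictly dominated by High: 3 > 1 and -2 > -4. Eliminate Medium.
For Firm A to be willing to mix, Firm A must be indifferent between Low and High, which pins down Firm B's mix.
  Firm A's payoff to Low: q·4 + (1−q)·1 = 3q + 1
  Firm A's payoff to High: q·6 + (1−q)·(-3) = 9q - 3
  3q + 1 = 9q - 3  ⇒  -6q = -4  ⇒  q = 2/3.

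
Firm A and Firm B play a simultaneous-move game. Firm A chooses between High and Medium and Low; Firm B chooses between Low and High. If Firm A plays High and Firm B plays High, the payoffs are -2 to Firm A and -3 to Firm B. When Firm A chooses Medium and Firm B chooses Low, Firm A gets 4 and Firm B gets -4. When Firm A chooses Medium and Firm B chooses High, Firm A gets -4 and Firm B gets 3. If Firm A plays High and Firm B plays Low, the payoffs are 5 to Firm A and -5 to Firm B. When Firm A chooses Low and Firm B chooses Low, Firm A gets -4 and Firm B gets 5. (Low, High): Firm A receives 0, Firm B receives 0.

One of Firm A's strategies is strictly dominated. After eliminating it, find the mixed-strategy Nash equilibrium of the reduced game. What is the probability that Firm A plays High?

Firm A's strategy Medium is strictly dominated by High: 5 > 4 and -2 > -4. Eliminate Medium.
Firm A's mix must leave Firm B indifferent between Low and High.
  Firm B's payoff from Low: p·(-5) + (1−p)·5 = -10p + 5
  Firm B's payoff from High: p·(-3) + (1−p)·0 = -3p
  -10p + 5 = -3p  ⇒  -7p = -5  ⇒  p = 5/7.

p = 5/7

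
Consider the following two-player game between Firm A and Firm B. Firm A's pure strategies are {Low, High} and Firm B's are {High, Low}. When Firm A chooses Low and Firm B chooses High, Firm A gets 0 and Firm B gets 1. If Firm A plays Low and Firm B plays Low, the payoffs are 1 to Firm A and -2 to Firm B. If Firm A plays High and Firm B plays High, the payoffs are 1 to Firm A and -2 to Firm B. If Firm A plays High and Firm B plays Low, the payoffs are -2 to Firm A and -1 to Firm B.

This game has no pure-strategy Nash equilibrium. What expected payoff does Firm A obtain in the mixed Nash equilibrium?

1/4

Set Firm A's expected payoff from Low equal to that from High:
  Firm A's payoff from Low: q·0 + (1−q)·1 = -q + 1
  Firm A's payoff from High: q·1 + (1−q)·(-2) = 3q - 2
  -q + 1 = 3q - 2  ⇒  -4q = -3  ⇒  q = 3/4.
At equilibrium Firm A is indifferent across rows, so Firm A's payoff equals the payoff from Low: (3/4)·0 + (1/4)·1 = 1/4.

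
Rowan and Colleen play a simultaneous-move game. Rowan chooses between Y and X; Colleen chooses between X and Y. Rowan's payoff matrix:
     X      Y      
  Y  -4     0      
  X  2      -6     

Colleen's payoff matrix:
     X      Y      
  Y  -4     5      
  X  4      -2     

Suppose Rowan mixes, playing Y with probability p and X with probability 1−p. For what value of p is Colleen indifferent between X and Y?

In a mixed equilibrium Colleen is indifferent between X and Y; this condition fixes p.
  Colleen's expected payoff from X: p·(-4) + (1−p)·4 = -8p + 4
  Colleen's expected payoff from Y: p·5 + (1−p)·(-2) = 7p - 2
  -8p + 4 = 7p - 2  ⇒  -15p = -6  ⇒  p = 2/5.

p = 2/5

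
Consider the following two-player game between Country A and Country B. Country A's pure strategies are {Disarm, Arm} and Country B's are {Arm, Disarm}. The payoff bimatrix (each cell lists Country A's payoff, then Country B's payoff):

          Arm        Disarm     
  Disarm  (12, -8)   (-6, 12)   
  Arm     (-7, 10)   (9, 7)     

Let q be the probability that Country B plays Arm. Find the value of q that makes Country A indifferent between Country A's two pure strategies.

Country B's mix must leave Country A indifferent between Disarm and Arm.
  Country A's expected payoff from Disarm: q·12 + (1−q)·(-6) = 18q - 6
  Country A's expected payoff from Arm: q·(-7) + (1−q)·9 = -16q + 9
  18q - 6 = -16q + 9  ⇒  34q = 15  ⇒  q = 15/34.

q = 15/34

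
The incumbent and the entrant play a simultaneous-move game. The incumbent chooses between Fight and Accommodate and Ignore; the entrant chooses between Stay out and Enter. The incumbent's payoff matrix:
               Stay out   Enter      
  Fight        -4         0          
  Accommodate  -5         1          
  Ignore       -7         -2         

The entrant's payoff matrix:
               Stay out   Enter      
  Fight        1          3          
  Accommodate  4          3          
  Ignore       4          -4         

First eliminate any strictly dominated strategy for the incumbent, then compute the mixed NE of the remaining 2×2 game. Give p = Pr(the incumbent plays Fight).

The incumbent's strategy Ignore is strictly dominated by Fight: -4 > -7 and 0 > -2. Eliminate Ignore.
In a mixed equilibrium the entrant is indifferent between Stay out and Enter; this condition fixes p.
  the entrant's payoff to Stay out: p·1 + (1−p)·4 = -3p + 4
  the entrant's payoff to Enter: p·3 + (1−p)·3 = 3
  -3p + 4 = 3  ⇒  -3p = -1  ⇒  p = 1/3.

p = 1/3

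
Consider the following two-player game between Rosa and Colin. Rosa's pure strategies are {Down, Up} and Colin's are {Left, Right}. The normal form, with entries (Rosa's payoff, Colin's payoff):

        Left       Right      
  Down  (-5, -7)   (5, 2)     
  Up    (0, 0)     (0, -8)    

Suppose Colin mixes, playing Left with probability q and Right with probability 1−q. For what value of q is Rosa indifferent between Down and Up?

In a mixed equilibrium Rosa is indifferent between Down and Up; this condition fixes q.
  Rosa's payoff from Down: q·(-5) + (1−q)·5 = -10q + 5
  Rosa's payoff from Up: q·0 + (1−q)·0 = 0
  -10q + 5 = 0  ⇒  -10q = -5  ⇒  q = 1/2.

q = 1/2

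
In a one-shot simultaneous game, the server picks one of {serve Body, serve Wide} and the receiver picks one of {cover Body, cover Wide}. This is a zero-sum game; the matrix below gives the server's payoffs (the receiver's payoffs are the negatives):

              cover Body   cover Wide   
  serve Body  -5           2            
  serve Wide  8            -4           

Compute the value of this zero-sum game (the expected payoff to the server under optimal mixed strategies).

v = -4/19

For the server to be willing to mix, the server must be indifferent between serve Body and serve Wide, which pins down the receiver's mix.
  the server's payoff to serve Body: q·(-5) + (1−q)·2 = -7q + 2
  the server's payoff to serve Wide: q·8 + (1−q)·(-4) = 12q - 4
  -7q + 2 = 12q - 4  ⇒  -19q = -6  ⇒  q = 6/19.
The value is the server's expected payoff against this mix (using serve Body): (6/19)·(-5) + (13/19)·2 = -4/19.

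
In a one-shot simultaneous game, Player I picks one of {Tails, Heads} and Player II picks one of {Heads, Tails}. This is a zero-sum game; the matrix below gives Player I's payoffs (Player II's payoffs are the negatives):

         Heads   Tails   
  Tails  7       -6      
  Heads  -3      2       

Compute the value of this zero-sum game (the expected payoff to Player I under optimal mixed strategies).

Player II's mix must leave Player I indifferent between Tails and Heads.
  Player I's payoff from Tails: q·7 + (1−q)·(-6) = 13q - 6
  Player I's payoff from Heads: q·(-3) + (1−q)·2 = -5q + 2
  13q - 6 = -5q + 2  ⇒  18q = 8  ⇒  q = 4/9.
The value is Player I's expected payoff against this mix (using Tails): (4/9)·7 + (5/9)·(-6) = -2/9.

v = -2/9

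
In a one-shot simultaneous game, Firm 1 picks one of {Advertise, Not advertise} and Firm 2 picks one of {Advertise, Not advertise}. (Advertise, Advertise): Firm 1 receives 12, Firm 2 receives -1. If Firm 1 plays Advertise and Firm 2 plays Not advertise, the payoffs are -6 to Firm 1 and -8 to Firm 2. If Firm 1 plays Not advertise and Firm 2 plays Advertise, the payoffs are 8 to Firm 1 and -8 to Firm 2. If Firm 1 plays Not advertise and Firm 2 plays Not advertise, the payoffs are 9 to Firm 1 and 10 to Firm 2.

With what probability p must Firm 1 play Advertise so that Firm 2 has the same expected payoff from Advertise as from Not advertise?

p = 18/25

Firm 1's mix must leave Firm 2 indifferent between Advertise and Not advertise.
  Firm 2's payoff from Advertise: p·(-1) + (1−p)·(-8) = 7p - 8
  Firm 2's payoff from Not advertise: p·(-8) + (1−p)·10 = -18p + 10
  7p - 8 = -18p + 10  ⇒  25p = 18  ⇒  p = 18/25.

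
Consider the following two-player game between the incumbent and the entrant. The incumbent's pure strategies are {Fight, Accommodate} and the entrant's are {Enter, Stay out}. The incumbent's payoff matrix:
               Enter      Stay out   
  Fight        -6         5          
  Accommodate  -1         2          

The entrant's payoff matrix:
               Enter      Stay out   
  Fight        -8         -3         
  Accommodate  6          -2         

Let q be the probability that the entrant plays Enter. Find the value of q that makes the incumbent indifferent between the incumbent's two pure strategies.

q = 3/8

For the incumbent to be willing to mix, the incumbent must be indifferent between Fight and Accommodate, which pins down the entrant's mix.
  the incumbent's payoff from Fight: q·(-6) + (1−q)·5 = -11q + 5
  the incumbent's payoff from Accommodate: q·(-1) + (1−q)·2 = -3q + 2
  -11q + 5 = -3q + 2  ⇒  -8q = -3  ⇒  q = 3/8.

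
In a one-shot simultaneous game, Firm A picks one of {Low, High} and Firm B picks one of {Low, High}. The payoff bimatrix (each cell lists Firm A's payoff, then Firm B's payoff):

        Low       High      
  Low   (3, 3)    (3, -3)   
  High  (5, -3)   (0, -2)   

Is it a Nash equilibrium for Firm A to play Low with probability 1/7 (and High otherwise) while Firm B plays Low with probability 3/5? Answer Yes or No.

Yes

Check Firm B's indifference given Firm A's mix p = 1/7:
  payoff from Low = -15/7; payoff from High = -15/7 — equal.
Check Firm A's indifference given Firm B's mix q = 3/5:
  payoff from Low = 3; payoff from High = 3 — equal.
Both players are indifferent, so neither can profitably deviate.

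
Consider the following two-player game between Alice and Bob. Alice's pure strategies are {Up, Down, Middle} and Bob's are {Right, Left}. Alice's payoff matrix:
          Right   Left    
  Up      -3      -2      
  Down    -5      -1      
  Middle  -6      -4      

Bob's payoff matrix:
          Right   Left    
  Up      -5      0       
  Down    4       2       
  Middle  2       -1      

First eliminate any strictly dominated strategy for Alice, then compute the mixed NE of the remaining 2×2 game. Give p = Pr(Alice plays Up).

p = 2/7

Alice's strategy Middle is strictly dominated by Up: -3 > -6 and -2 > -4. Eliminate Middle.
In a mixed equilibrium Bob is indifferent between Right and Left; this condition fixes p.
  Bob's payoff from Right: p·(-5) + (1−p)·4 = -9p + 4
  Bob's payoff from Left: p·0 + (1−p)·2 = -2p + 2
  -9p + 4 = -2p + 2  ⇒  -7p = -2  ⇒  p = 2/7.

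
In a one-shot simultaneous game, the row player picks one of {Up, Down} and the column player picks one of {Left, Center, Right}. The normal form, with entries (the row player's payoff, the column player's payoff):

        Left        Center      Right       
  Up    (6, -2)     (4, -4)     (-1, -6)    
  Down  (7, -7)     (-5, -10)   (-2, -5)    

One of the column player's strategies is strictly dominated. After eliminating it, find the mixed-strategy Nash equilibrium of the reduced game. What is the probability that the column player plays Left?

The column player's strategy Center is strictly dominated by Left: -2 > -4 and -7 > -10. Eliminate Center.
For the row player to be willing to mix, the row player must be indifferent between Up and Down, which pins down the column player's mix.
  the row player's expected payoff from Up: q·6 + (1−q)·(-1) = 7q - 1
  the row player's expected payoff from Down: q·7 + (1−q)·(-2) = 9q - 2
  7q - 1 = 9q - 2  ⇒  -2q = -1  ⇒  q = 1/2.

q = 1/2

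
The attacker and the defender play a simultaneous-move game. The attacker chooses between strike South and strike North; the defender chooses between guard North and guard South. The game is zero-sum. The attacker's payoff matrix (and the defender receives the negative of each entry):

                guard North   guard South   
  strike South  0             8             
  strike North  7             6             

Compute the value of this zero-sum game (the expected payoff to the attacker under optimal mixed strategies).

The attacker's indifference between strike South and strike North determines the defender's mixing probability q:
  the attacker's expected payoff from strike South: q·0 + (1−q)·8 = -8q + 8
  the attacker's expected payoff from strike North: q·7 + (1−q)·6 = q + 6
  -8q + 8 = q + 6  ⇒  -9q = -2  ⇒  q = 2/9.
The value is the attacker's expected payoff against this mix (using strike South): (2/9)·0 + (7/9)·8 = 56/9.

v = 56/9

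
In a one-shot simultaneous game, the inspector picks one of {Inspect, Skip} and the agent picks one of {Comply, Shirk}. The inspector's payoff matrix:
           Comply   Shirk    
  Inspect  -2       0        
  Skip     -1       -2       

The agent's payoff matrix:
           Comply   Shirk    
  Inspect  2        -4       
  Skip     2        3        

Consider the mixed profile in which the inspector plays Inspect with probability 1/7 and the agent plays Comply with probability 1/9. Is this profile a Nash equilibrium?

Given the agent's mix q = 1/9, the inspector's payoff from Inspect is -2/9 but from Skip is -17/9. The inspector strictly prefers Inspect, so the inspector would not mix.
So the proposed profile is not a Nash equilibrium.

No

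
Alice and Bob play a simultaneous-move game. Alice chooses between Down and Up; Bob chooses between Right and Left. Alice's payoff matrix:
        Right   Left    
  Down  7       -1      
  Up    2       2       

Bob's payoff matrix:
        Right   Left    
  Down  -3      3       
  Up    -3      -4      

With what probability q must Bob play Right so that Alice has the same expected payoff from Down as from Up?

Set Alice's expected payoff from Down equal to that from Up:
  Alice's payoff from Down: q·7 + (1−q)·(-1) = 8q - 1
  Alice's payoff from Up: q·2 + (1−q)·2 = 2
  8q - 1 = 2  ⇒  8q = 3  ⇒  q = 3/8.

q = 3/8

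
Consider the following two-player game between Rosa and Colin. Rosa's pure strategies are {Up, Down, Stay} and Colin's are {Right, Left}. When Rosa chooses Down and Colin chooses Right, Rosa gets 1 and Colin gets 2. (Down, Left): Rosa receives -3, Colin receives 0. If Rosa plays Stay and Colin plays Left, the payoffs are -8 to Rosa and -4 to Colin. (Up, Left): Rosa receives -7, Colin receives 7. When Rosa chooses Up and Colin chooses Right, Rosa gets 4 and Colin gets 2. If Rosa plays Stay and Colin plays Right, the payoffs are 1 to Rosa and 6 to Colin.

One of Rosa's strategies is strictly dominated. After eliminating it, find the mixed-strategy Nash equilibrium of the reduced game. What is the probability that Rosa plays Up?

p = 2/7

Rosa's strategy Stay is strictly dominated by Up: 4 > 1 and -7 > -8. Eliminate Stay.
In a mixed equilibrium Colin is indifferent between Right and Left; this condition fixes p.
  Colin's payoff to Right: p·2 + (1−p)·2 = 2
  Colin's payoff to Left: p·7 + (1−p)·0 = 7p
  2 = 7p  ⇒  -7p = -2  ⇒  p = 2/7.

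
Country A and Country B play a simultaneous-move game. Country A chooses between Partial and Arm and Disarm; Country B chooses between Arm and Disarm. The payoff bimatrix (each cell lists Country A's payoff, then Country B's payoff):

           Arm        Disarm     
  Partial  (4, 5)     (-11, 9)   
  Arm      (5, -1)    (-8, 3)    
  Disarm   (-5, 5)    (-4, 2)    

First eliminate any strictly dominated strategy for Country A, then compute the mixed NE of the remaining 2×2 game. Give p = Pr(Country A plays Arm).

Country A's strategy Partial is strictly dominated by Arm: 5 > 4 and -8 > -11. Eliminate Partial.
Country A's mix must leave Country B indifferent between Arm and Disarm.
  Country B's expected payoff from Arm: p·(-1) + (1−p)·5 = -6p + 5
  Country B's expected payoff from Disarm: p·3 + (1−p)·2 = p + 2
  -6p + 5 = p + 2  ⇒  -7p = -3  ⇒  p = 3/7.

p = 3/7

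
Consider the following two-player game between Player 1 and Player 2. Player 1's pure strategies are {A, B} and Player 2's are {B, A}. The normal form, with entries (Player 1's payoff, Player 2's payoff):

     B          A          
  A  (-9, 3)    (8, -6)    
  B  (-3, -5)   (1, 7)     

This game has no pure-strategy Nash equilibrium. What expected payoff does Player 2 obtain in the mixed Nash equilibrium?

In a mixed equilibrium Player 2 is indifferent between B and A; this condition fixes p.
  Player 2's expected payoff from B: p·3 + (1−p)·(-5) = 8p - 5
  Player 2's expected payoff from A: p·(-6) + (1−p)·7 = -13p + 7
  8p - 5 = -13p + 7  ⇒  21p = 12  ⇒  p = 4/7.
At equilibrium Player 2 is indifferent across columns, so Player 2's payoff equals the payoff from B: (4/7)·3 + (3/7)·(-5) = -3/7.

-3/7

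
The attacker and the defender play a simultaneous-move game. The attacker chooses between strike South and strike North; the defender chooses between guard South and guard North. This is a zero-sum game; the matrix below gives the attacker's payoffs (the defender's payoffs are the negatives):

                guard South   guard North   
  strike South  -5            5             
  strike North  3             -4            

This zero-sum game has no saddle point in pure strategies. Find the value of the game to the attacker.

For the attacker to be willing to mix, the attacker must be indifferent between strike South and strike North, which pins down the defender's mix.
  the attacker's payoff from strike South: q·(-5) + (1−q)·5 = -10q + 5
  the attacker's payoff from strike North: q·3 + (1−q)·(-4) = 7q - 4
  -10q + 5 = 7q - 4  ⇒  -17q = -9  ⇒  q = 9/17.
The value is the attacker's expected payoff against this mix (using strike South): (9/17)·(-5) + (8/17)·5 = -5/17.

v = -5/17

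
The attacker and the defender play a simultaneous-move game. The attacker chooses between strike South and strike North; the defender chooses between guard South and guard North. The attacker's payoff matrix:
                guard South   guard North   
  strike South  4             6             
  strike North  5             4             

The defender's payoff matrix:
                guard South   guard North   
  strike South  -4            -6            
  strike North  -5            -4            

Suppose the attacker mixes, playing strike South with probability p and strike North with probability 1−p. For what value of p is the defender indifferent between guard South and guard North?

p = 1/3

Set the defender's expected payoff from guard South equal to that from guard North:
  the defender's payoff from guard South: p·(-4) + (1−p)·(-5) = p - 5
  the defender's payoff from guard North: p·(-6) + (1−p)·(-4) = -2p - 4
  p - 5 = -2p - 4  ⇒  3p = 1  ⇒  p = 1/3.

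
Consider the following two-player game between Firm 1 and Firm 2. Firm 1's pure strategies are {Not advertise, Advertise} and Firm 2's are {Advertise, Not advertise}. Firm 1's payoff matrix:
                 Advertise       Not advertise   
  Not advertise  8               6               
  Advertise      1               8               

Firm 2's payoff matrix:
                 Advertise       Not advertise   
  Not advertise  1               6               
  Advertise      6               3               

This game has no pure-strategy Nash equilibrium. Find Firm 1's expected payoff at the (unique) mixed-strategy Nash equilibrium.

58/9

In a mixed equilibrium Firm 1 is indifferent between Not advertise and Advertise; this condition fixes q.
  Firm 1's payoff from Not advertise: q·8 + (1−q)·6 = 2q + 6
  Firm 1's payoff from Advertise: q·1 + (1−q)·8 = -7q + 8
  2q + 6 = -7q + 8  ⇒  9q = 2  ⇒  q = 2/9.
At equilibrium Firm 1 is indifferent across rows, so Firm 1's payoff equals the payoff from Not advertise: (2/9)·8 + (7/9)·6 = 58/9.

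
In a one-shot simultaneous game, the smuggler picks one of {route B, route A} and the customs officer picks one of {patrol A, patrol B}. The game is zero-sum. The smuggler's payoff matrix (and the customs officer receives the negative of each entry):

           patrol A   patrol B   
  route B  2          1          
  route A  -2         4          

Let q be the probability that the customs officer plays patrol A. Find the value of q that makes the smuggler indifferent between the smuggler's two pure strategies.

q = 3/7

The customs officer's mix must leave the smuggler indifferent between route B and route A.
  the smuggler's expected payoff from route B: q·2 + (1−q)·1 = q + 1
  the smuggler's expected payoff from route A: q·(-2) + (1−q)·4 = -6q + 4
  q + 1 = -6q + 4  ⇒  7q = 3  ⇒  q = 3/7.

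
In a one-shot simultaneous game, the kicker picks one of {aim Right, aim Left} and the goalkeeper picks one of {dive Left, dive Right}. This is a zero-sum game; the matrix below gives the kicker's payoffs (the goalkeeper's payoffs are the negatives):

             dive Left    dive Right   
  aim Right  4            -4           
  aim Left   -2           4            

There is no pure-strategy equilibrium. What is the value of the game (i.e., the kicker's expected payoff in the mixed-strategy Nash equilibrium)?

v = 4/7

For the kicker to be willing to mix, the kicker must be indifferent between aim Right and aim Left, which pins down the goalkeeper's mix.
  the kicker's payoff from aim Right: q·4 + (1−q)·(-4) = 8q - 4
  the kicker's payoff from aim Left: q·(-2) + (1−q)·4 = -6q + 4
  8q - 4 = -6q + 4  ⇒  14q = 8  ⇒  q = 4/7.
The value is the kicker's expected payoff against this mix (using aim Right): (4/7)·4 + (3/7)·(-4) = 4/7.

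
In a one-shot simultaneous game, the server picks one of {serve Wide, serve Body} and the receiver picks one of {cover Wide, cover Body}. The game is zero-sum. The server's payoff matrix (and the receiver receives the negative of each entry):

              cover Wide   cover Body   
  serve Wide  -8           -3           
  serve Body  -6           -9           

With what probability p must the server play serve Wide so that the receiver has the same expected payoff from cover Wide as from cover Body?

p = 3/8

The receiver's indifference between cover Wide and cover Body determines the server's mixing probability p:
  the receiver's payoff from cover Wide: p·8 + (1−p)·6 = 2p + 6
  the receiver's payoff from cover Body: p·3 + (1−p)·9 = -6p + 9
  2p + 6 = -6p + 9  ⇒  8p = 3  ⇒  p = 3/8.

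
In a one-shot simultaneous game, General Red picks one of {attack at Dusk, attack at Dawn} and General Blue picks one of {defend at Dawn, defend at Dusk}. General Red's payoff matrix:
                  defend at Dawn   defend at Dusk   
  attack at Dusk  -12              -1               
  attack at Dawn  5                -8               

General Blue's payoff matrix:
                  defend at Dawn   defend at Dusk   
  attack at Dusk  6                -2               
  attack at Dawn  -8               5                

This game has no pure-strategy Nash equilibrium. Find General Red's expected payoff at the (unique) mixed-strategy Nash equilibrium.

In a mixed equilibrium General Red is indifferent between attack at Dusk and attack at Dawn; this condition fixes q.
  General Red's payoff to attack at Dusk: q·(-12) + (1−q)·(-1) = -11q - 1
  General Red's payoff to attack at Dawn: q·5 + (1−q)·(-8) = 13q - 8
  -11q - 1 = 13q - 8  ⇒  -24q = -7  ⇒  q = 7/24.
At equilibrium General Red is indifferent across rows, so General Red's payoff equals the payoff from attack at Dusk: (7/24)·(-12) + (17/24)·(-1) = -101/24.

-101/24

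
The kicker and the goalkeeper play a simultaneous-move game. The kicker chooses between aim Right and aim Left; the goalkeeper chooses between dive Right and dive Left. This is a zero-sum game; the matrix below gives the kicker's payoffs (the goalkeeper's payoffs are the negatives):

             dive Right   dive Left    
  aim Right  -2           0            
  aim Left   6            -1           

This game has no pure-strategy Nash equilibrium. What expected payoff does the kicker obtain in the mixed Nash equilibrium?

In a mixed equilibrium the kicker is indifferent between aim Right and aim Left; this condition fixes q.
  the kicker's payoff to aim Right: q·(-2) + (1−q)·0 = -2q
  the kicker's payoff to aim Left: q·6 + (1−q)·(-1) = 7q - 1
  -2q = 7q - 1  ⇒  -9q = -1  ⇒  q = 1/9.
At equilibrium the kicker is indifferent across rows, so the kicker's payoff equals the payoff from aim Right: (1/9)·(-2) + (8/9)·0 = -2/9.

-2/9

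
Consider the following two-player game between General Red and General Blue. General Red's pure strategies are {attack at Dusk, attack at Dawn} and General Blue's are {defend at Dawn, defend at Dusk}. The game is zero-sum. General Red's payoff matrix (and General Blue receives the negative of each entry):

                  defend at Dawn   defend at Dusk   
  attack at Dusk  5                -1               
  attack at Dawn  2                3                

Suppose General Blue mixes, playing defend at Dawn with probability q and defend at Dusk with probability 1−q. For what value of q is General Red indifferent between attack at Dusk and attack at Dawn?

For General Red to be willing to mix, General Red must be indifferent between attack at Dusk and attack at Dawn, which pins down General Blue's mix.
  General Red's payoff to attack at Dusk: q·5 + (1−q)·(-1) = 6q - 1
  General Red's payoff to attack at Dawn: q·2 + (1−q)·3 = -q + 3
  6q - 1 = -q + 3  ⇒  7q = 4  ⇒  q = 4/7.

q = 4/7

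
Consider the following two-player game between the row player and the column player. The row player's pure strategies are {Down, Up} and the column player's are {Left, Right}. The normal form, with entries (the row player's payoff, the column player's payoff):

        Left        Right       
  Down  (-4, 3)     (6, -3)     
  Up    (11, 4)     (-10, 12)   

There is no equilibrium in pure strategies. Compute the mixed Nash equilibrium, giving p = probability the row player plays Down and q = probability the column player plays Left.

For the column player to be willing to mix, the column player must be indifferent between Left and Right, which pins down the row player's mix.
  the column player's payoff to Left: p·3 + (1−p)·4 = -p + 4
  the column player's payoff to Right: p·(-3) + (1−p)·12 = -15p + 12
  -p + 4 = -15p + 12  ⇒  14p = 8  ⇒  p = 4/7.
The column player's mix must leave the row player indifferent between Down and Up.
  the row player's payoff to Down: q·(-4) + (1−q)·6 = -10q + 6
  the row player's payoff to Up: q·11 + (1−q)·(-10) = 21q - 10
  -10q + 6 = 21q - 10  ⇒  -31q = -16  ⇒  q = 16/31.

p = 4/7, q = 16/31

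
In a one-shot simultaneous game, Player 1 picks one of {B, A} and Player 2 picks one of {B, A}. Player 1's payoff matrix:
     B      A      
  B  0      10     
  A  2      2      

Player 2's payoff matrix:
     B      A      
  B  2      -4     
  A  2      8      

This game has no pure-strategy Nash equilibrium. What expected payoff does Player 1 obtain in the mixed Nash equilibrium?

2

In a mixed equilibrium Player 1 is indifferent between B and A; this condition fixes q.
  Player 1's payoff from B: q·0 + (1−q)·10 = -10q + 10
  Player 1's payoff from A: q·2 + (1−q)·2 = 2
  -10q + 10 = 2  ⇒  -10q = -8  ⇒  q = 4/5.
At equilibrium Player 1 is indifferent across rows, so Player 1's payoff equals the payoff from B: (4/5)·0 + (1/5)·10 = 2.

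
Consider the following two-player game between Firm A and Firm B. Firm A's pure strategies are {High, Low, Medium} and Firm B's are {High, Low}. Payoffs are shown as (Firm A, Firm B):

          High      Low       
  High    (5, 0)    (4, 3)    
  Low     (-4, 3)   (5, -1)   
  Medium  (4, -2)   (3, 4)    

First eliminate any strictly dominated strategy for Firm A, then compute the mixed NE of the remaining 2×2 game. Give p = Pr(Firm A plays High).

p = 4/7

Firm A's strategy Medium is strictly dominated by High: 5 > 4 and 4 > 3. Eliminate Medium.
Firm A's mix must leave Firm B indifferent between High and Low.
  Firm B's payoff to High: p·0 + (1−p)·3 = -3p + 3
  Firm B's payoff to Low: p·3 + (1−p)·(-1) = 4p - 1
  -3p + 3 = 4p - 1  ⇒  -7p = -4  ⇒  p = 4/7.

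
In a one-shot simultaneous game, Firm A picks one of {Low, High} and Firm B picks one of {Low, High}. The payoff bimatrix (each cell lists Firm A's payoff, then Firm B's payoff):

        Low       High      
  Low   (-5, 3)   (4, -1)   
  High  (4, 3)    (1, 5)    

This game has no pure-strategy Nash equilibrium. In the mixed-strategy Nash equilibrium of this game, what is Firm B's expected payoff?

For Firm B to be willing to mix, Firm B must be indifferent between Low and High, which pins down Firm A's mix.
  Firm B's payoff from Low: p·3 + (1−p)·3 = 3
  Firm B's payoff from High: p·(-1) + (1−p)·5 = -6p + 5
  3 = -6p + 5  ⇒  6p = 2  ⇒  p = 1/3.
At equilibrium Firm B is indifferent across columns, so Firm B's payoff equals the payoff from Low: (1/3)·3 + (2/3)·3 = 3.

3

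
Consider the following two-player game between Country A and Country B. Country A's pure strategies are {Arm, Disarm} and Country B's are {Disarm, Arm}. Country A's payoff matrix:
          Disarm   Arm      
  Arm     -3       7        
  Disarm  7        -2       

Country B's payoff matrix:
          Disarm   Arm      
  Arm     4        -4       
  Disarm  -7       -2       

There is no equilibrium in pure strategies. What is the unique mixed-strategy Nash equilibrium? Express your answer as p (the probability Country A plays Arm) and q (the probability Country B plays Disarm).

In a mixed equilibrium Country B is indifferent between Disarm and Arm; this condition fixes p.
  Country B's payoff to Disarm: p·4 + (1−p)·(-7) = 11p - 7
  Country B's payoff to Arm: p·(-4) + (1−p)·(-2) = -2p - 2
  11p - 7 = -2p - 2  ⇒  13p = 5  ⇒  p = 5/13.
In a mixed equilibrium Country A is indifferent between Arm and Disarm; this condition fixes q.
  Country A's payoff to Arm: q·(-3) + (1−q)·7 = -10q + 7
  Country A's payoff to Disarm: q·7 + (1−q)·(-2) = 9q - 2
  -10q + 7 = 9q - 2  ⇒  -19q = -9  ⇒  q = 9/19.

p = 5/13, q = 9/19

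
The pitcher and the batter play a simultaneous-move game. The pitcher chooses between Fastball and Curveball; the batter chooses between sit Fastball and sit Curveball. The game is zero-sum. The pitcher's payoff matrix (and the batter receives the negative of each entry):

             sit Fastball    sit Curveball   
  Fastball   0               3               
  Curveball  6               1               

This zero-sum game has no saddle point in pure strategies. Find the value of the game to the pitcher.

Set the pitcher's expected payoff from Fastball equal to that from Curveball:
  the pitcher's payoff to Fastball: q·0 + (1−q)·3 = -3q + 3
  the pitcher's payoff to Curveball: q·6 + (1−q)·1 = 5q + 1
  -3q + 3 = 5q + 1  ⇒  -8q = -2  ⇒  q = 1/4.
The value is the pitcher's expected payoff against this mix (using Fastball): (1/4)·0 + (3/4)·3 = 9/4.

v = 9/4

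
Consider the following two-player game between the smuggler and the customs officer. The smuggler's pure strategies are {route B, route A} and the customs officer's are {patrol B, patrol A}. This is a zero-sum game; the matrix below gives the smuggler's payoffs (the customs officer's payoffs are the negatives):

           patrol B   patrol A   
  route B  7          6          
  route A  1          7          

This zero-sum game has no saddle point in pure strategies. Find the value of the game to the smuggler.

In a mixed equilibrium the smuggler is indifferent between route B and route A; this condition fixes q.
  the smuggler's payoff to route B: q·7 + (1−q)·6 = q + 6
  the smuggler's payoff to route A: q·1 + (1−q)·7 = -6q + 7
  q + 6 = -6q + 7  ⇒  7q = 1  ⇒  q = 1/7.
The value is the smuggler's expected payoff against this mix (using route B): (1/7)·7 + (6/7)·6 = 43/7.

v = 43/7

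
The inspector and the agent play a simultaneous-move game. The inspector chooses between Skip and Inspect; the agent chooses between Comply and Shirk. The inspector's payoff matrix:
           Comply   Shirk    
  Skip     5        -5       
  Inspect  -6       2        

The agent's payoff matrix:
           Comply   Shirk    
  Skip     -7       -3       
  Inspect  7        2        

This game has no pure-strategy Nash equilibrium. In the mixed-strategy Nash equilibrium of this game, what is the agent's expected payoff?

Set the agent's expected payoff from Comply equal to that from Shirk:
  the agent's expected payoff from Comply: p·(-7) + (1−p)·7 = -14p + 7
  the agent's expected payoff from Shirk: p·(-3) + (1−p)·2 = -5p + 2
  -14p + 7 = -5p + 2  ⇒  -9p = -5  ⇒  p = 5/9.
At equilibrium the agent is indifferent across columns, so the agent's payoff equals the payoff from Comply: (5/9)·(-7) + (4/9)·7 = -7/9.

-7/9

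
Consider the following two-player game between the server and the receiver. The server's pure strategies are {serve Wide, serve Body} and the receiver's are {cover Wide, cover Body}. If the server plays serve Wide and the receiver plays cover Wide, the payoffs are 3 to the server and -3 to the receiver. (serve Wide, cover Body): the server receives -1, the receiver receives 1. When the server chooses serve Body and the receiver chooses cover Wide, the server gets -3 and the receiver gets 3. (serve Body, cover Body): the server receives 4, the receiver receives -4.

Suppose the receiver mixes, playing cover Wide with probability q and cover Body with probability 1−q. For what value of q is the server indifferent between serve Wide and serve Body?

q = 5/11

The receiver's mix must leave the server indifferent between serve Wide and serve Body.
  the server's payoff to serve Wide: q·3 + (1−q)·(-1) = 4q - 1
  the server's payoff to serve Body: q·(-3) + (1−q)·4 = -7q + 4
  4q - 1 = -7q + 4  ⇒  11q = 5  ⇒  q = 5/11.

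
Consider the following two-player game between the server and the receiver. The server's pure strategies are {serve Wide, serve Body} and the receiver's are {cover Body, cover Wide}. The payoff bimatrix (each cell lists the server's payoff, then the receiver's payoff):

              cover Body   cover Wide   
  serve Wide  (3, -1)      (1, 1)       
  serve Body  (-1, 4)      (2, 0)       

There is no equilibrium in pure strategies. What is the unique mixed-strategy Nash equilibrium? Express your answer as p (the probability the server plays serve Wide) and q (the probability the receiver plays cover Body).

p = 2/3, q = 1/5

The server's mix must leave the receiver indifferent between cover Body and cover Wide.
  the receiver's expected payoff from cover Body: p·(-1) + (1−p)·4 = -5p + 4
  the receiver's expected payoff from cover Wide: p·1 + (1−p)·0 = p
  -5p + 4 = p  ⇒  -6p = -4  ⇒  p = 2/3.
Set the server's expected payoff from serve Wide equal to that from serve Body:
  the server's expected payoff from serve Wide: q·3 + (1−q)·1 = 2q + 1
  the server's expected payoff from serve Body: q·(-1) + (1−q)·2 = -3q + 2
  2q + 1 = -3q + 2  ⇒  5q = 1  ⇒  q = 1/5.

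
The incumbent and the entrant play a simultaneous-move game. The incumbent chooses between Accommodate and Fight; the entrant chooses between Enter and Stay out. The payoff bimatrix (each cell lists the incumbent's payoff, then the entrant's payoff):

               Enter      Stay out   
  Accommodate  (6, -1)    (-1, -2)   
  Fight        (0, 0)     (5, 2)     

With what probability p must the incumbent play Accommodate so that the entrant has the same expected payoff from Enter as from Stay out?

p = 2/3

In a mixed equilibrium the entrant is indifferent between Enter and Stay out; this condition fixes p.
  the entrant's expected payoff from Enter: p·(-1) + (1−p)·0 = -p
  the entrant's expected payoff from Stay out: p·(-2) + (1−p)·2 = -4p + 2
  -p = -4p + 2  ⇒  3p = 2  ⇒  p = 2/3.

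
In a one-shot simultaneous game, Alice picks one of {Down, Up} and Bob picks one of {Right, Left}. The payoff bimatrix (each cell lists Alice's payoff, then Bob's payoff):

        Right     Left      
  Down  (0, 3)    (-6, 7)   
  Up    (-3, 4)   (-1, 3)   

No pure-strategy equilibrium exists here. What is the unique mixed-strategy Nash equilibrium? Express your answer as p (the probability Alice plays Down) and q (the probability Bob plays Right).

In a mixed equilibrium Bob is indifferent between Right and Left; this condition fixes p.
  Bob's payoff from Right: p·3 + (1−p)·4 = -p + 4
  Bob's payoff from Left: p·7 + (1−p)·3 = 4p + 3
  -p + 4 = 4p + 3  ⇒  -5p = -1  ⇒  p = 1/5.
Alice's indifference between Down and Up determines Bob's mixing probability q:
  Alice's payoff from Down: q·0 + (1−q)·(-6) = 6q - 6
  Alice's payoff from Up: q·(-3) + (1−q)·(-1) = -2q - 1
  6q - 6 = -2q - 1  ⇒  8q = 5  ⇒  q = 5/8.

p = 1/5, q = 5/8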